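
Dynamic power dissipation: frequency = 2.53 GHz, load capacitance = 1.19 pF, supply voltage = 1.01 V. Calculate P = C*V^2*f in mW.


Step 1: V^2 = 1.01^2 = 1.0201 V^2
Step 2: P = C*V^2*f = 1.19e-12 F * 1.0201 * 2.53e9 Hz
Step 3: P = 3.07121507e-03 W
Step 4: P = 3.071 mW

3.071


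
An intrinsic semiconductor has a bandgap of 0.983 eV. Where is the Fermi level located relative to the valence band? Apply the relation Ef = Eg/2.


Step 1: For an intrinsic semiconductor, the Fermi level sits at midgap.
Step 2: Ef = Eg / 2 = 0.983 / 2 = 0.4915 eV

0.4915


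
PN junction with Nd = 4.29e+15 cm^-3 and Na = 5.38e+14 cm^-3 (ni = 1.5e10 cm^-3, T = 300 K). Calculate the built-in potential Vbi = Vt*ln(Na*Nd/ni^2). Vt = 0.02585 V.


Step 1: Compute Na*Nd/ni^2 = 5.38e+14 * 4.29e+15 / (1.5e10)^2 = 1.0258e+10
Step 2: ln(1.0258e+10) = 23.0513
Step 3: Vbi = 0.02585 * 23.0513 = 0.596 V

0.596


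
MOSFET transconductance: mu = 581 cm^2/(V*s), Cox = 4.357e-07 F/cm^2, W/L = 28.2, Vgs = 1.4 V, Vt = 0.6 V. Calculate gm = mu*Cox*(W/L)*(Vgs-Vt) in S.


Step 1: Vov = Vgs - Vt = 1.4 - 0.6 = 0.8 V
Step 2: gm = mu * Cox * (W/L) * Vov
Step 3: gm = 581 * 4.357e-07 * 28.2 * 0.8 = 5.71e-03 S

5.71e-03


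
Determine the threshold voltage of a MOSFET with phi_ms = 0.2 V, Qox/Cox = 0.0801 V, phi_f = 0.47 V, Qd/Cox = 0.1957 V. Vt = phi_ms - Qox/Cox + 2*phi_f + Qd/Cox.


Step 1: Vt = phi_ms - Qox/Cox + 2*phi_f + Qd/Cox
Step 2: Vt = 0.2 - 0.0801 + 2*0.47 + 0.1957
Step 3: Vt = 0.2 - 0.0801 + 0.94 + 0.1957
Step 4: Vt = 1.2556 V

1.2556


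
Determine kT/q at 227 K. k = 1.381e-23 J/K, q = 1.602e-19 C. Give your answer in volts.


Step 1: kT = 1.381e-23 * 227 = 3.13487e-21 J
Step 2: Vt = kT/q = 3.13487e-21 / 1.602e-19
Step 3: Vt = 0.01957 V

0.01957


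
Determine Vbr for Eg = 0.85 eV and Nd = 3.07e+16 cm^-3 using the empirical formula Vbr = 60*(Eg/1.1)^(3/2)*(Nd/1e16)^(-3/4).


Step 1: Eg/1.1 = 0.85/1.1 = 0.772727
Step 2: (Eg/1.1)^1.5 = 0.772727^1.5 = 0.679265
Step 3: (Nd/1e16)^(-0.75) = (3.07)^(-0.75) = 0.431168
Step 4: Vbr = 60 * 0.679265 * 0.431168 = 17.6 V

17.6


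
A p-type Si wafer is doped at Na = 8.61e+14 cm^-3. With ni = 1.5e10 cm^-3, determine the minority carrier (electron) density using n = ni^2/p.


Step 1: Majority hole concentration p ≈ Na = 8.61e+14 cm^-3
Step 2: n = ni^2 / Na = (1.5e10)^2 / 8.61e+14
Step 3: n = 2.61e+05 cm^-3

2.61e+05


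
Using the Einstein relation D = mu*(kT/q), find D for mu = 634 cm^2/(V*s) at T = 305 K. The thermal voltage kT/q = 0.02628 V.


Step 1: D = mu * (kT/q)
Step 2: D = 634 * 0.02628
Step 3: D = 16.66 cm^2/s

16.66


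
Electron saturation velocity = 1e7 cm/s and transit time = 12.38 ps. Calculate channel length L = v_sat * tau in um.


Step 1: tau in seconds = 12.38 ps * 1e-12 = 1.2380e-11 s
Step 2: L = v_sat * tau = 1e7 * 1.2380e-11 = 1.2380e-04 cm
Step 3: L in um = 1.2380e-04 * 1e4 = 1.238 um

1.238


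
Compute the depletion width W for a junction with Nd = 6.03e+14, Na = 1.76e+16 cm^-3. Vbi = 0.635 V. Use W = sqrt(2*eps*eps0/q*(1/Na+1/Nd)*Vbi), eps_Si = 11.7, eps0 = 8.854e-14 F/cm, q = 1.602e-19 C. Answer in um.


Step 1: 1/Na + 1/Nd = 1/1.76e+16 + 1/6.03e+14 = 1.71519e-15
Step 2: 2*eps*eps0/q = 2*11.7*8.854e-14/1.602e-19 = 1.293281e+07
Step 3: W^2 = 1.293281e+07 * 1.71519e-15 * 0.635 = 1.40857e-08
Step 4: W = sqrt(1.40857e-08) = 1.187e-04 cm = 1.187 um

1.187


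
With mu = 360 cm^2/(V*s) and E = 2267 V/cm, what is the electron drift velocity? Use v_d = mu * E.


Step 1: v_d = mu * E
Step 2: v_d = 360 * 2267 = 816120
Step 3: v_d = 8.16e+05 cm/s

8.16e+05


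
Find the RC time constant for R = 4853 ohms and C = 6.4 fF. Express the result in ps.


Step 1: tau = R * C
Step 2: tau = 4853 * 6.4 fF = 4853 * 6.4e-15 F
Step 3: tau = 3.10592e-11 s = 31.0592 ps

31.0592


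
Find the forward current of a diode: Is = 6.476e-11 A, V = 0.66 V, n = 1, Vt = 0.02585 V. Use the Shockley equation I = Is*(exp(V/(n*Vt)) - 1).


Step 1: V/(n*Vt) = 0.66/(1*0.02585) = 25.5319
Step 2: exp(25.5319) = 1.2256e+11
Step 3: I = 6.476e-11 * (1.2256e+11 - 1) = 7.94e+00 A

7.94e+00


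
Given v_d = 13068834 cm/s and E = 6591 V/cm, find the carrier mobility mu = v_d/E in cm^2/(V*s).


Step 1: mu = v_d / E
Step 2: mu = 13068834 / 6591
Step 3: mu = 1982.83 cm^2/(V*s)

1982.83


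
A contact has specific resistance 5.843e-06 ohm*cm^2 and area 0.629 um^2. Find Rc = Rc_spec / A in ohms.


Step 1: Convert area to cm^2: 0.629 um^2 = 6.2900e-09 cm^2
Step 2: Rc = Rc_spec / A = 5.843e-06 / 6.2900e-09
Step 3: Rc = 9.29e+02 ohms

9.29e+02


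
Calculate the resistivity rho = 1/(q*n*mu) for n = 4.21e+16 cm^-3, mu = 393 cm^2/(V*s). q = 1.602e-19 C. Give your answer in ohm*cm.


Step 1: sigma = q * n * mu = 1.602e-19 * 4.21e+16 * 393 = 2.65056e+00 S/cm
Step 2: rho = 1 / sigma = 1 / 2.65056e+00 = 0.3773 ohm*cm

0.3773


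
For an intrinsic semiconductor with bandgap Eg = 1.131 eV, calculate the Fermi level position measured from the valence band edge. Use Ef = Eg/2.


Step 1: For an intrinsic semiconductor, the Fermi level sits at midgap.
Step 2: Ef = Eg / 2 = 1.131 / 2 = 0.5655 eV

0.5655


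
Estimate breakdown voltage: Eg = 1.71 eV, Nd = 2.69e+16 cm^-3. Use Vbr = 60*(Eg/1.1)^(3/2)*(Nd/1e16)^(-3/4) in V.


Step 1: Eg/1.1 = 1.71/1.1 = 1.554545
Step 2: (Eg/1.1)^1.5 = 1.554545^1.5 = 1.938228
Step 3: (Nd/1e16)^(-0.75) = (2.69)^(-0.75) = 0.476086
Step 4: Vbr = 60 * 1.938228 * 0.476086 = 55.4 V

55.4


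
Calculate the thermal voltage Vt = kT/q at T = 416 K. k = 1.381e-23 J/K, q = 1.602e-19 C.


Step 1: kT = 1.381e-23 * 416 = 5.74496e-21 J
Step 2: Vt = kT/q = 5.74496e-21 / 1.602e-19
Step 3: Vt = 0.03586 V

0.03586


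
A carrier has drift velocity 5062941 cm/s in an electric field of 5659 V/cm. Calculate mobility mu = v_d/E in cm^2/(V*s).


Step 1: mu = v_d / E
Step 2: mu = 5062941 / 5659
Step 3: mu = 894.67 cm^2/(V*s)

894.67


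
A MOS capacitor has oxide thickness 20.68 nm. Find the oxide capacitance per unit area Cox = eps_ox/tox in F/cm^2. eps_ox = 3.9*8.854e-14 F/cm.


Step 1: eps_ox = 3.9 * 8.854e-14 = 3.45306e-13 F/cm
Step 2: tox in cm = 20.68 nm * 1e-7 = 2.0680e-06 cm
Step 3: Cox = 3.45306e-13 / 2.0680e-06 = 1.67e-07 F/cm^2

1.67e-07


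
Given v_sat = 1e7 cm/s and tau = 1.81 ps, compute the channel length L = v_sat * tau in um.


Step 1: tau in seconds = 1.81 ps * 1e-12 = 1.8100e-12 s
Step 2: L = v_sat * tau = 1e7 * 1.8100e-12 = 1.8100e-05 cm
Step 3: L in um = 1.8100e-05 * 1e4 = 0.181 um

0.181


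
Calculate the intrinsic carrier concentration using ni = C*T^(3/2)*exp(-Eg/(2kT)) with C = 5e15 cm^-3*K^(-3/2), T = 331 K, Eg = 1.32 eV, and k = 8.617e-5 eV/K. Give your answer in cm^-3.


Step 1: Compute kT = 8.617e-5 * 331 = 0.02852227 eV
Step 2: Exponent = -Eg/(2kT) = -1.32/(2*0.02852227) = -23.13981
Step 3: T^(3/2) = 331^1.5 = 6022.02
Step 4: ni = 5e15 * 6022.02 * exp(-23.13981) = 2.69e+09 cm^-3

2.69e+09


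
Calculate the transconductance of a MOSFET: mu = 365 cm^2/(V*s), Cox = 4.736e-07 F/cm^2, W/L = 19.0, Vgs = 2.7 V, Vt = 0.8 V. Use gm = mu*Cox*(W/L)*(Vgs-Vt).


Step 1: Vov = Vgs - Vt = 2.7 - 0.8 = 1.9 V
Step 2: gm = mu * Cox * (W/L) * Vov
Step 3: gm = 365 * 4.736e-07 * 19.0 * 1.9 = 6.24e-03 S

6.24e-03


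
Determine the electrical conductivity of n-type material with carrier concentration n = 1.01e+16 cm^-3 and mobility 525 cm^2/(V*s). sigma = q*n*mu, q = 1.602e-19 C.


Step 1: sigma = q * n * mu
Step 2: sigma = 1.602e-19 * 1.01e+16 * 525
Step 3: sigma = 8.495e-01 S/cm

8.495e-01


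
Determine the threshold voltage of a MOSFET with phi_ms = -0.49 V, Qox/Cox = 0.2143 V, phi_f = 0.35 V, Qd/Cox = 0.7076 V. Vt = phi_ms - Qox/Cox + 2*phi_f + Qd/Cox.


Step 1: Vt = phi_ms - Qox/Cox + 2*phi_f + Qd/Cox
Step 2: Vt = -0.49 - 0.2143 + 2*0.35 + 0.7076
Step 3: Vt = -0.49 - 0.2143 + 0.7 + 0.7076
Step 4: Vt = 0.7033 V

0.7033


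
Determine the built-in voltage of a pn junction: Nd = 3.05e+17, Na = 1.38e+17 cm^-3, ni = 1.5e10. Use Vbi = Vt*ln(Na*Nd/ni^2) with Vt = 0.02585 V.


Step 1: Compute Na*Nd/ni^2 = 1.38e+17 * 3.05e+17 / (1.5e10)^2 = 1.8707e+14
Step 2: ln(1.8707e+14) = 32.8625
Step 3: Vbi = 0.02585 * 32.8625 = 0.849 V

0.849


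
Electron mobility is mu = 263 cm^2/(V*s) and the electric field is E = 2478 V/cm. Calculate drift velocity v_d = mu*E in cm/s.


Step 1: v_d = mu * E
Step 2: v_d = 263 * 2478 = 651714
Step 3: v_d = 6.52e+05 cm/s

6.52e+05


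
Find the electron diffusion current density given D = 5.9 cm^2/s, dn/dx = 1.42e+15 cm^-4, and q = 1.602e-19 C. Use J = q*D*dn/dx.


Step 1: J = q * D * (dn/dx)
Step 2: J = 1.602e-19 * 5.9 * 1.42e+15
Step 3: J = 1.34e-03 A/cm^2

1.34e-03


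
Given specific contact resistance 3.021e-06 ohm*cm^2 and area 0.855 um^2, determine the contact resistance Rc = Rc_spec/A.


Step 1: Convert area to cm^2: 0.855 um^2 = 8.5500e-09 cm^2
Step 2: Rc = Rc_spec / A = 3.021e-06 / 8.5500e-09
Step 3: Rc = 3.53e+02 ohms

3.53e+02


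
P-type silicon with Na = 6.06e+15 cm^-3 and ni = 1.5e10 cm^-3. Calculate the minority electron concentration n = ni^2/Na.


Step 1: Majority hole concentration p ≈ Na = 6.06e+15 cm^-3
Step 2: n = ni^2 / Na = (1.5e10)^2 / 6.06e+15
Step 3: n = 3.71e+04 cm^-3

3.71e+04


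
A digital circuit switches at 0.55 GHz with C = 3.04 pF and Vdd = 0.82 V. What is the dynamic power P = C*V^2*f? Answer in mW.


Step 1: V^2 = 0.82^2 = 0.6724 V^2
Step 2: P = C*V^2*f = 3.04e-12 F * 0.6724 * 0.55e9 Hz
Step 3: P = 1.1242528e-03 W
Step 4: P = 1.124 mW

1.124


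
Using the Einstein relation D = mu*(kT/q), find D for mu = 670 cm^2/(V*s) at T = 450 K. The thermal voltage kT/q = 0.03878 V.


Step 1: D = mu * (kT/q)
Step 2: D = 670 * 0.03878
Step 3: D = 25.98 cm^2/s

25.98


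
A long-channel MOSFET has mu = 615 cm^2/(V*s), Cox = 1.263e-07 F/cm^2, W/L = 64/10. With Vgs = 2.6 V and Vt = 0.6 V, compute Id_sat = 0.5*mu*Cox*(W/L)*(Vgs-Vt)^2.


Step 1: Overdrive voltage Vov = Vgs - Vt = 2.6 - 0.6 = 2.0 V
Step 2: W/L = 64/10 = 6.4
Step 3: Id = 0.5 * 615 * 1.263e-07 * 6.4 * 2.0^2
Step 4: Id = 9.94e-04 A

9.94e-04


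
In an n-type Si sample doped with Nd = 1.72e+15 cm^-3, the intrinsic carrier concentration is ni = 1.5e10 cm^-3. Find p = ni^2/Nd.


Step 1: Since Nd >> ni, n ≈ Nd = 1.72e+15 cm^-3
Step 2: p = ni^2 / n = (1.5e10)^2 / 1.72e+15
Step 3: p = 2.25e20 / 1.72e+15 = 1.31e+05 cm^-3

1.31e+05


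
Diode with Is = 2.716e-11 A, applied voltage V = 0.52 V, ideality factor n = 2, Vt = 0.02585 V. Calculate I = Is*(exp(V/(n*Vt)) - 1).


Step 1: V/(n*Vt) = 0.52/(2*0.02585) = 10.0580
Step 2: exp(10.0580) = 2.3342e+04
Step 3: I = 2.716e-11 * (2.3342e+04 - 1) = 6.34e-07 A

6.34e-07


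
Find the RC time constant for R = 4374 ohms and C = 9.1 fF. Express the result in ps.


Step 1: tau = R * C
Step 2: tau = 4374 * 9.1 fF = 4374 * 9.1e-15 F
Step 3: tau = 3.98034e-11 s = 39.8034 ps

39.8034


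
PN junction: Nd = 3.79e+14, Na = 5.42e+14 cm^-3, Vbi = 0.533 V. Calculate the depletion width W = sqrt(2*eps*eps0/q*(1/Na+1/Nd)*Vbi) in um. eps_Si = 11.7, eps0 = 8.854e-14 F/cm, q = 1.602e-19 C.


Step 1: 1/Na + 1/Nd = 1/5.42e+14 + 1/3.79e+14 = 4.48354e-15
Step 2: 2*eps*eps0/q = 2*11.7*8.854e-14/1.602e-19 = 1.293281e+07
Step 3: W^2 = 1.293281e+07 * 4.48354e-15 * 0.533 = 3.09059e-08
Step 4: W = sqrt(3.09059e-08) = 1.758e-04 cm = 1.758 um

1.758


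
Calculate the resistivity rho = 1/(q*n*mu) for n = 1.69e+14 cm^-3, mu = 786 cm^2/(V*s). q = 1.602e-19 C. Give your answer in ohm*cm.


Step 1: sigma = q * n * mu = 1.602e-19 * 1.69e+14 * 786 = 2.12800e-02 S/cm
Step 2: rho = 1 / sigma = 1 / 2.12800e-02 = 46.99 ohm*cm

46.99


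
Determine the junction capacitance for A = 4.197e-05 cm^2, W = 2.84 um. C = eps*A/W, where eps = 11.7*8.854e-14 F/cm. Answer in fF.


Step 1: eps_Si = 11.7 * 8.854e-14 = 1.035918e-12 F/cm
Step 2: W in cm = 2.84 * 1e-4 = 2.84e-04 cm
Step 3: C = 1.035918e-12 * 4.197e-05 / 2.84e-04 = 1.530897e-13 F
Step 4: C = 153.09 fF

153.09


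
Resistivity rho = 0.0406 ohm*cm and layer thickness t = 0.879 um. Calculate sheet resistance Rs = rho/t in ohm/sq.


Step 1: Convert thickness to cm: t = 0.879 um = 8.7900e-05 cm
Step 2: Rs = rho / t = 0.0406 / 8.7900e-05
Step 3: Rs = 461.9 ohm/sq

461.9


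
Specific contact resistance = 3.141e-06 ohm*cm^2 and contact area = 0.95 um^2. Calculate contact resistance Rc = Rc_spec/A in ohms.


Step 1: Convert area to cm^2: 0.95 um^2 = 9.5000e-09 cm^2
Step 2: Rc = Rc_spec / A = 3.141e-06 / 9.5000e-09
Step 3: Rc = 3.31e+02 ohms

3.31e+02


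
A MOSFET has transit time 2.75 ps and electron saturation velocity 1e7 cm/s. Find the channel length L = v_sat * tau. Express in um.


Step 1: tau in seconds = 2.75 ps * 1e-12 = 2.7500e-12 s
Step 2: L = v_sat * tau = 1e7 * 2.7500e-12 = 2.7500e-05 cm
Step 3: L in um = 2.7500e-05 * 1e4 = 0.275 um

0.275


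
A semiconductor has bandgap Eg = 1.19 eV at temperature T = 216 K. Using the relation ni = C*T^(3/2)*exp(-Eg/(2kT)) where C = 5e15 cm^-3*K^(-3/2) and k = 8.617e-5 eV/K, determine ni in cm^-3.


Step 1: Compute kT = 8.617e-5 * 216 = 0.01861272 eV
Step 2: Exponent = -Eg/(2kT) = -1.19/(2*0.01861272) = -31.96739
Step 3: T^(3/2) = 216^1.5 = 3174.54
Step 4: ni = 5e15 * 3174.54 * exp(-31.96739) = 2.08e+05 cm^-3

2.08e+05


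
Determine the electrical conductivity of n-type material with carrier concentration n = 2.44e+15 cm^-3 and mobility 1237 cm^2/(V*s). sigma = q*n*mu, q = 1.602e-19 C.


Step 1: sigma = q * n * mu
Step 2: sigma = 1.602e-19 * 2.44e+15 * 1237
Step 3: sigma = 4.835e-01 S/cm

4.835e-01


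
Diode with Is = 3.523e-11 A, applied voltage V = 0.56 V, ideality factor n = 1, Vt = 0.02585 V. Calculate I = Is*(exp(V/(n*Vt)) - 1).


Step 1: V/(n*Vt) = 0.56/(1*0.02585) = 21.6634
Step 2: exp(21.6634) = 2.5603e+09
Step 3: I = 3.523e-11 * (2.5603e+09 - 1) = 9.02e-02 A

9.02e-02


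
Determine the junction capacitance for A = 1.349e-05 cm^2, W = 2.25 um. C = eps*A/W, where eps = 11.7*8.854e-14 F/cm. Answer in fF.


Step 1: eps_Si = 11.7 * 8.854e-14 = 1.035918e-12 F/cm
Step 2: W in cm = 2.25 * 1e-4 = 2.25e-04 cm
Step 3: C = 1.035918e-12 * 1.349e-05 / 2.25e-04 = 6.210904e-14 F
Step 4: C = 62.11 fF

62.11


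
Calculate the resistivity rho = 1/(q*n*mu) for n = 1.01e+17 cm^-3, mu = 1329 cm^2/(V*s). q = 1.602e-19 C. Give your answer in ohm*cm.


Step 1: sigma = q * n * mu = 1.602e-19 * 1.01e+17 * 1329 = 2.15035e+01 S/cm
Step 2: rho = 1 / sigma = 1 / 2.15035e+01 = 0.0465 ohm*cm

0.0465


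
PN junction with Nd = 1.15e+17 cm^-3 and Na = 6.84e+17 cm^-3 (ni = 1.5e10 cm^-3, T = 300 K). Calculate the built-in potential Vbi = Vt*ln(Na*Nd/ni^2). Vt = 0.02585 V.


Step 1: Compute Na*Nd/ni^2 = 6.84e+17 * 1.15e+17 / (1.5e10)^2 = 3.4960e+14
Step 2: ln(3.4960e+14) = 33.4878
Step 3: Vbi = 0.02585 * 33.4878 = 0.866 V

0.866


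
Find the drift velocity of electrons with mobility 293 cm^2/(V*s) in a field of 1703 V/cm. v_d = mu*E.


Step 1: v_d = mu * E
Step 2: v_d = 293 * 1703 = 498979
Step 3: v_d = 4.99e+05 cm/s

4.99e+05


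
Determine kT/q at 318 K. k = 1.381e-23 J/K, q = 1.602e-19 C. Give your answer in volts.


Step 1: kT = 1.381e-23 * 318 = 4.39158e-21 J
Step 2: Vt = kT/q = 4.39158e-21 / 1.602e-19
Step 3: Vt = 0.02741 V

0.02741


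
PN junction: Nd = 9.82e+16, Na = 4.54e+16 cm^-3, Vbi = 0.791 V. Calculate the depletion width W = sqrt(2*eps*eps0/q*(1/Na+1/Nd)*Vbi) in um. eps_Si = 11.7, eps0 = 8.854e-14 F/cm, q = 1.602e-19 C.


Step 1: 1/Na + 1/Nd = 1/4.54e+16 + 1/9.82e+16 = 3.22097e-17
Step 2: 2*eps*eps0/q = 2*11.7*8.854e-14/1.602e-19 = 1.293281e+07
Step 3: W^2 = 1.293281e+07 * 3.22097e-17 * 0.791 = 3.29500e-10
Step 4: W = sqrt(3.29500e-10) = 1.815e-05 cm = 0.1815 um

0.1815


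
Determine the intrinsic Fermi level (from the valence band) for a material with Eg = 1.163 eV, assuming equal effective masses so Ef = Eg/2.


Step 1: For an intrinsic semiconductor, the Fermi level sits at midgap.
Step 2: Ef = Eg / 2 = 1.163 / 2 = 0.5815 eV

0.5815


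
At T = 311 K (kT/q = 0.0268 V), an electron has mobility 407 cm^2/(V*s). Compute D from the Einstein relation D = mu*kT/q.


Step 1: D = mu * (kT/q)
Step 2: D = 407 * 0.0268
Step 3: D = 10.91 cm^2/s

10.91


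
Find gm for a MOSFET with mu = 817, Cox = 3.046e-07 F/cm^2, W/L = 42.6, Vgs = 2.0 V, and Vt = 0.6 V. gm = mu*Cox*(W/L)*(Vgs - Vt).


Step 1: Vov = Vgs - Vt = 2.0 - 0.6 = 1.4 V
Step 2: gm = mu * Cox * (W/L) * Vov
Step 3: gm = 817 * 3.046e-07 * 42.6 * 1.4 = 1.48e-02 S

1.48e-02


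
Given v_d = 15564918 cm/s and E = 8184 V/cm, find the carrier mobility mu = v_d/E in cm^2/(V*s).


Step 1: mu = v_d / E
Step 2: mu = 15564918 / 8184
Step 3: mu = 1901.87 cm^2/(V*s)

1901.87


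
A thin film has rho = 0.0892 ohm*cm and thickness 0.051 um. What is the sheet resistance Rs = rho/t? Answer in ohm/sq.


Step 1: Convert thickness to cm: t = 0.051 um = 5.1000e-06 cm
Step 2: Rs = rho / t = 0.0892 / 5.1000e-06
Step 3: Rs = 17490.2 ohm/sq

17490.2


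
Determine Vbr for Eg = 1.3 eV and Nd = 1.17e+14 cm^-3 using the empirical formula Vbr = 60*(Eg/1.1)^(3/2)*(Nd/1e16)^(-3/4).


Step 1: Eg/1.1 = 1.3/1.1 = 1.181818
Step 2: (Eg/1.1)^1.5 = 1.181818^1.5 = 1.284772
Step 3: (Nd/1e16)^(-0.75) = (0.0117)^(-0.75) = 28.109984
Step 4: Vbr = 60 * 1.284772 * 28.109984 = 2166.9 V

2166.9


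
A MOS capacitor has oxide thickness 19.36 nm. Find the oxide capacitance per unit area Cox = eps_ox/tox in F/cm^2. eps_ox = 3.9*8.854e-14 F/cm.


Step 1: eps_ox = 3.9 * 8.854e-14 = 3.45306e-13 F/cm
Step 2: tox in cm = 19.36 nm * 1e-7 = 1.9360e-06 cm
Step 3: Cox = 3.45306e-13 / 1.9360e-06 = 1.78e-07 F/cm^2

1.78e-07


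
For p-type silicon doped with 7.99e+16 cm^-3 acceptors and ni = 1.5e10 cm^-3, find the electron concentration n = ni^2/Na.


Step 1: Majority hole concentration p ≈ Na = 7.99e+16 cm^-3
Step 2: n = ni^2 / Na = (1.5e10)^2 / 7.99e+16
Step 3: n = 2.82e+03 cm^-3

2.82e+03


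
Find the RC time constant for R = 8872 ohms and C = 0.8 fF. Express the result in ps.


Step 1: tau = R * C
Step 2: tau = 8872 * 0.8 fF = 8872 * 8.0e-16 F
Step 3: tau = 7.0976e-12 s = 7.0976 ps

7.0976


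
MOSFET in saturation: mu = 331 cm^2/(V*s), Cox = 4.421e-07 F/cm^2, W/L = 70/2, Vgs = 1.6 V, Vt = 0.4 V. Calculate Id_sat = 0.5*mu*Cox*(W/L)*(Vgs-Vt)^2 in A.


Step 1: Overdrive voltage Vov = Vgs - Vt = 1.6 - 0.4 = 1.2 V
Step 2: W/L = 70/2 = 35
Step 3: Id = 0.5 * 331 * 4.421e-07 * 35 * 1.2^2
Step 4: Id = 3.69e-03 A

3.69e-03


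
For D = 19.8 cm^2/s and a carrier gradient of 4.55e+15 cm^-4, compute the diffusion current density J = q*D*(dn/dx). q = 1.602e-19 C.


Step 1: J = q * D * (dn/dx)
Step 2: J = 1.602e-19 * 19.8 * 4.55e+15
Step 3: J = 1.44e-02 A/cm^2

1.44e-02


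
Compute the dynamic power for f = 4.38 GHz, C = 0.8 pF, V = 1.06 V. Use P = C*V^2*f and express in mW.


Step 1: V^2 = 1.06^2 = 1.1236 V^2
Step 2: P = C*V^2*f = 0.8e-12 F * 1.1236 * 4.38e9 Hz
Step 3: P = 3.9370944e-03 W
Step 4: P = 3.937 mW

3.937


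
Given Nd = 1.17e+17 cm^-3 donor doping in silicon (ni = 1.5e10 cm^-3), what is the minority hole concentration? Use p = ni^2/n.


Step 1: Since Nd >> ni, n ≈ Nd = 1.17e+17 cm^-3
Step 2: p = ni^2 / n = (1.5e10)^2 / 1.17e+17
Step 3: p = 2.25e20 / 1.17e+17 = 1.92e+03 cm^-3

1.92e+03


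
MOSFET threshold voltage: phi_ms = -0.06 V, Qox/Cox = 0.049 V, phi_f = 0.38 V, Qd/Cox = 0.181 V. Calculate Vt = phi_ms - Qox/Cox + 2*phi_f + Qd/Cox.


Step 1: Vt = phi_ms - Qox/Cox + 2*phi_f + Qd/Cox
Step 2: Vt = -0.06 - 0.049 + 2*0.38 + 0.181
Step 3: Vt = -0.06 - 0.049 + 0.76 + 0.181
Step 4: Vt = 0.832 V

0.832


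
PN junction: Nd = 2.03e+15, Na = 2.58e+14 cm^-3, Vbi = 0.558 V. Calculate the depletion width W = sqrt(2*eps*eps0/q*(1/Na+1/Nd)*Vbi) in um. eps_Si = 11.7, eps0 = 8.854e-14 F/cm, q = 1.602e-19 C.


Step 1: 1/Na + 1/Nd = 1/2.58e+14 + 1/2.03e+15 = 4.36858e-15
Step 2: 2*eps*eps0/q = 2*11.7*8.854e-14/1.602e-19 = 1.293281e+07
Step 3: W^2 = 1.293281e+07 * 4.36858e-15 * 0.558 = 3.15259e-08
Step 4: W = sqrt(3.15259e-08) = 1.776e-04 cm = 1.776 um

1.776


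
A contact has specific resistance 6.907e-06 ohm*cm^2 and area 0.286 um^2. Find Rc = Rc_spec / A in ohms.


Step 1: Convert area to cm^2: 0.286 um^2 = 2.8600e-09 cm^2
Step 2: Rc = Rc_spec / A = 6.907e-06 / 2.8600e-09
Step 3: Rc = 2.42e+03 ohms

2.42e+03


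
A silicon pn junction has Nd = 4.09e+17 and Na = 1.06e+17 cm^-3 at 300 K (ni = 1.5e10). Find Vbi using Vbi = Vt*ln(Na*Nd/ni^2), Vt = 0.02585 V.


Step 1: Compute Na*Nd/ni^2 = 1.06e+17 * 4.09e+17 / (1.5e10)^2 = 1.9268e+14
Step 2: ln(1.9268e+14) = 32.8921
Step 3: Vbi = 0.02585 * 32.8921 = 0.85 V

0.85


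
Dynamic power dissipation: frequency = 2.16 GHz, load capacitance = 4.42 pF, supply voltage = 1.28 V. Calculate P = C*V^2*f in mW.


Step 1: V^2 = 1.28^2 = 1.6384 V^2
Step 2: P = C*V^2*f = 4.42e-12 F * 1.6384 * 2.16e9 Hz
Step 3: P = 1.564213248e-02 W
Step 4: P = 15.642 mW

15.642


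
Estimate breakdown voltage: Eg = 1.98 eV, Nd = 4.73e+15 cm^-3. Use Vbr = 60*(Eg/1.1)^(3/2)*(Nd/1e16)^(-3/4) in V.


Step 1: Eg/1.1 = 1.98/1.1 = 1.800000
Step 2: (Eg/1.1)^1.5 = 1.800000^1.5 = 2.414953
Step 3: (Nd/1e16)^(-0.75) = (0.473)^(-0.75) = 1.753292
Step 4: Vbr = 60 * 2.414953 * 1.753292 = 254.0 V

254.0


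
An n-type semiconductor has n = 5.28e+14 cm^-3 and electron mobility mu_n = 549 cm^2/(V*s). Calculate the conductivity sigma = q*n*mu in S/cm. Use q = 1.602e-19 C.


Step 1: sigma = q * n * mu
Step 2: sigma = 1.602e-19 * 5.28e+14 * 549
Step 3: sigma = 4.644e-02 S/cm

4.644e-02


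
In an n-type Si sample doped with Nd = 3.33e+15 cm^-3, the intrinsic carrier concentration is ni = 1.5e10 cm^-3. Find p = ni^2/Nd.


Step 1: Since Nd >> ni, n ≈ Nd = 3.33e+15 cm^-3
Step 2: p = ni^2 / n = (1.5e10)^2 / 3.33e+15
Step 3: p = 2.25e20 / 3.33e+15 = 6.76e+04 cm^-3

6.76e+04


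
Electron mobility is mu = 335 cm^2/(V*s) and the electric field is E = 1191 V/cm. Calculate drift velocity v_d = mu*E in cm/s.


Step 1: v_d = mu * E
Step 2: v_d = 335 * 1191 = 398985
Step 3: v_d = 3.99e+05 cm/s

3.99e+05


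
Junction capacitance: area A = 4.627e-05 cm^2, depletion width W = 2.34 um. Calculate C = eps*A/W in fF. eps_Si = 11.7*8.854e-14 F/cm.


Step 1: eps_Si = 11.7 * 8.854e-14 = 1.035918e-12 F/cm
Step 2: W in cm = 2.34 * 1e-4 = 2.34e-04 cm
Step 3: C = 1.035918e-12 * 4.627e-05 / 2.34e-04 = 2.048373e-13 F
Step 4: C = 204.84 fF

204.84


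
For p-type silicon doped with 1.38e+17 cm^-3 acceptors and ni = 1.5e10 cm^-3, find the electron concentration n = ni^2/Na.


Step 1: Majority hole concentration p ≈ Na = 1.38e+17 cm^-3
Step 2: n = ni^2 / Na = (1.5e10)^2 / 1.38e+17
Step 3: n = 1.63e+03 cm^-3

1.63e+03


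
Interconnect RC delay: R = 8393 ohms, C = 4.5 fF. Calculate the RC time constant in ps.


Step 1: tau = R * C
Step 2: tau = 8393 * 4.5 fF = 8393 * 4.5e-15 F
Step 3: tau = 3.77685e-11 s = 37.7685 ps

37.7685


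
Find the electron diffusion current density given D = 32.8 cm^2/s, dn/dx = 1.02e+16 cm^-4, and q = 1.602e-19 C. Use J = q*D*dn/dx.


Step 1: J = q * D * (dn/dx)
Step 2: J = 1.602e-19 * 32.8 * 1.02e+16
Step 3: J = 5.36e-02 A/cm^2

5.36e-02


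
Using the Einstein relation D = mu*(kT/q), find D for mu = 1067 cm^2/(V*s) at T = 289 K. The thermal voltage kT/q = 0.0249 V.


Step 1: D = mu * (kT/q)
Step 2: D = 1067 * 0.0249
Step 3: D = 26.57 cm^2/s

26.57


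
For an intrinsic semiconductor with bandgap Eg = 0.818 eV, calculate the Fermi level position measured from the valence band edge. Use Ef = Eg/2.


Step 1: For an intrinsic semiconductor, the Fermi level sits at midgap.
Step 2: Ef = Eg / 2 = 0.818 / 2 = 0.409 eV

0.409


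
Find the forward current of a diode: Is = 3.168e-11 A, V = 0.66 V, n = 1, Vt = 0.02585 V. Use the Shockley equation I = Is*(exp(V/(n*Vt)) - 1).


Step 1: V/(n*Vt) = 0.66/(1*0.02585) = 25.5319
Step 2: exp(25.5319) = 1.2256e+11
Step 3: I = 3.168e-11 * (1.2256e+11 - 1) = 3.88e+00 A

3.88e+00


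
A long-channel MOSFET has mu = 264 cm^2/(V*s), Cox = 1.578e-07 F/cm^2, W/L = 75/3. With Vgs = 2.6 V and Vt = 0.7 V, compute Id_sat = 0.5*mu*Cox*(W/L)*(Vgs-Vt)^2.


Step 1: Overdrive voltage Vov = Vgs - Vt = 2.6 - 0.7 = 1.9 V
Step 2: W/L = 75/3 = 25
Step 3: Id = 0.5 * 264 * 1.578e-07 * 25 * 1.9^2
Step 4: Id = 1.88e-03 A

1.88e-03


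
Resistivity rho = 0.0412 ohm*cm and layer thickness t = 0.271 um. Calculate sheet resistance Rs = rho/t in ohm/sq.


Step 1: Convert thickness to cm: t = 0.271 um = 2.7100e-05 cm
Step 2: Rs = rho / t = 0.0412 / 2.7100e-05
Step 3: Rs = 1520.3 ohm/sq

1520.3


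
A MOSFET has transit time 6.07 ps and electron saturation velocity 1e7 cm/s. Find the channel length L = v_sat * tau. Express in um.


Step 1: tau in seconds = 6.07 ps * 1e-12 = 6.0700e-12 s
Step 2: L = v_sat * tau = 1e7 * 6.0700e-12 = 6.0700e-05 cm
Step 3: L in um = 6.0700e-05 * 1e4 = 0.607 um

0.607


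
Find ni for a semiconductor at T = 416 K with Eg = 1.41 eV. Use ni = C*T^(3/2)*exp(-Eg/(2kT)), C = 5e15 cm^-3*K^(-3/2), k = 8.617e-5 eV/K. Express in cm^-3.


Step 1: Compute kT = 8.617e-5 * 416 = 0.03584672 eV
Step 2: Exponent = -Eg/(2kT) = -1.41/(2*0.03584672) = -19.66707
Step 3: T^(3/2) = 416^1.5 = 8484.77
Step 4: ni = 5e15 * 8484.77 * exp(-19.66707) = 1.22e+11 cm^-3

1.22e+11


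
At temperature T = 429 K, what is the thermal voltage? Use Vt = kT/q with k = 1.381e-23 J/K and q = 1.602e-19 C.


Step 1: kT = 1.381e-23 * 429 = 5.92449e-21 J
Step 2: Vt = kT/q = 5.92449e-21 / 1.602e-19
Step 3: Vt = 0.03698 V

0.03698


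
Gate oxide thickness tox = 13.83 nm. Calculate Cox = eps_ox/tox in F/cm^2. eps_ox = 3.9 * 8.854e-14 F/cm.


Step 1: eps_ox = 3.9 * 8.854e-14 = 3.45306e-13 F/cm
Step 2: tox in cm = 13.83 nm * 1e-7 = 1.3830e-06 cm
Step 3: Cox = 3.45306e-13 / 1.3830e-06 = 2.50e-07 F/cm^2

2.50e-07


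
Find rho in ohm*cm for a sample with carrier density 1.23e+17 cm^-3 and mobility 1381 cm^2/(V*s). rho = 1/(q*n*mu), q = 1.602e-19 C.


Step 1: sigma = q * n * mu = 1.602e-19 * 1.23e+17 * 1381 = 2.72121e+01 S/cm
Step 2: rho = 1 / sigma = 1 / 2.72121e+01 = 0.03675 ohm*cm

0.03675


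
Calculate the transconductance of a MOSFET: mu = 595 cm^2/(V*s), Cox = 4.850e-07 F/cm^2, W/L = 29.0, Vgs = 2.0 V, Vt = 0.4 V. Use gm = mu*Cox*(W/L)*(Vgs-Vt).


Step 1: Vov = Vgs - Vt = 2.0 - 0.4 = 1.6 V
Step 2: gm = mu * Cox * (W/L) * Vov
Step 3: gm = 595 * 4.850e-07 * 29.0 * 1.6 = 1.34e-02 S

1.34e-02


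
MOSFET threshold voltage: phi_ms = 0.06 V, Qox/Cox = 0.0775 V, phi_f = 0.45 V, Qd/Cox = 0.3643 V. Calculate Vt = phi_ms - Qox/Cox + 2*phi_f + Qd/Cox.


Step 1: Vt = phi_ms - Qox/Cox + 2*phi_f + Qd/Cox
Step 2: Vt = 0.06 - 0.0775 + 2*0.45 + 0.3643
Step 3: Vt = 0.06 - 0.0775 + 0.9 + 0.3643
Step 4: Vt = 1.2468 V

1.2468


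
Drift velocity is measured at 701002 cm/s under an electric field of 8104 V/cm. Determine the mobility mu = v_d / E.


Step 1: mu = v_d / E
Step 2: mu = 701002 / 8104
Step 3: mu = 86.5 cm^2/(V*s)

86.5


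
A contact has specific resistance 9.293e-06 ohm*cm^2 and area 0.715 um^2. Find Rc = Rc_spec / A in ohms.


Step 1: Convert area to cm^2: 0.715 um^2 = 7.1500e-09 cm^2
Step 2: Rc = Rc_spec / A = 9.293e-06 / 7.1500e-09
Step 3: Rc = 1.30e+03 ohms

1.30e+03


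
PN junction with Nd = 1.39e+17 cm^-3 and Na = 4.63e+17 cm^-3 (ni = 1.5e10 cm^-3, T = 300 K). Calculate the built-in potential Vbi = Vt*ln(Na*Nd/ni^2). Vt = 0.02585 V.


Step 1: Compute Na*Nd/ni^2 = 4.63e+17 * 1.39e+17 / (1.5e10)^2 = 2.8603e+14
Step 2: ln(2.8603e+14) = 33.2871
Step 3: Vbi = 0.02585 * 33.2871 = 0.86 V

0.86


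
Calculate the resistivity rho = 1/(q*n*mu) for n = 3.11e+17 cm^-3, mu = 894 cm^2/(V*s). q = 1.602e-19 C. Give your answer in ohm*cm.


Step 1: sigma = q * n * mu = 1.602e-19 * 3.11e+17 * 894 = 4.45410e+01 S/cm
Step 2: rho = 1 / sigma = 1 / 4.45410e+01 = 0.02245 ohm*cm

0.02245


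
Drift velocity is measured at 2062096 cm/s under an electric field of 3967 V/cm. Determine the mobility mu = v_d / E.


Step 1: mu = v_d / E
Step 2: mu = 2062096 / 3967
Step 3: mu = 519.81 cm^2/(V*s)

519.81


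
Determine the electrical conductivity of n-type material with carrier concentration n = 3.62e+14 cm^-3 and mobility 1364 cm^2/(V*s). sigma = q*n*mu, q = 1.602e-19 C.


Step 1: sigma = q * n * mu
Step 2: sigma = 1.602e-19 * 3.62e+14 * 1364
Step 3: sigma = 7.910e-02 S/cm

7.910e-02


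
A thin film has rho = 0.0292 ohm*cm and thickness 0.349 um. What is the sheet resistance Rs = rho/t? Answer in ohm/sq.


Step 1: Convert thickness to cm: t = 0.349 um = 3.4900e-05 cm
Step 2: Rs = rho / t = 0.0292 / 3.4900e-05
Step 3: Rs = 836.7 ohm/sq

836.7


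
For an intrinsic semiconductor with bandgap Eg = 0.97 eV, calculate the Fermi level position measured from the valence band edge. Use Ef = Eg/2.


Step 1: For an intrinsic semiconductor, the Fermi level sits at midgap.
Step 2: Ef = Eg / 2 = 0.97 / 2 = 0.485 eV

0.485


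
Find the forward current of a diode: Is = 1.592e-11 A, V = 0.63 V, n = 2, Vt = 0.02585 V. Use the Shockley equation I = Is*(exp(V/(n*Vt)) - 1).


Step 1: V/(n*Vt) = 0.63/(2*0.02585) = 12.1857
Step 2: exp(12.1857) = 1.9597e+05
Step 3: I = 1.592e-11 * (1.9597e+05 - 1) = 3.12e-06 A

3.12e-06


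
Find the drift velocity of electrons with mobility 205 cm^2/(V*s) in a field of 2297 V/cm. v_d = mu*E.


Step 1: v_d = mu * E
Step 2: v_d = 205 * 2297 = 470885
Step 3: v_d = 4.71e+05 cm/s

4.71e+05


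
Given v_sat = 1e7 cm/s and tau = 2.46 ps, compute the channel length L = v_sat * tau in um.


Step 1: tau in seconds = 2.46 ps * 1e-12 = 2.4600e-12 s
Step 2: L = v_sat * tau = 1e7 * 2.4600e-12 = 2.4600e-05 cm
Step 3: L in um = 2.4600e-05 * 1e4 = 0.246 um

0.246


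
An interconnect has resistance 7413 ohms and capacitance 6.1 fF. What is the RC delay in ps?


Step 1: tau = R * C
Step 2: tau = 7413 * 6.1 fF = 7413 * 6.1e-15 F
Step 3: tau = 4.52193e-11 s = 45.2193 ps

45.2193


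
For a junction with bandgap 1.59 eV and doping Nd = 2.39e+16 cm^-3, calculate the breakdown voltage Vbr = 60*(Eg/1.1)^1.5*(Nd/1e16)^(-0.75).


Step 1: Eg/1.1 = 1.59/1.1 = 1.445455
Step 2: (Eg/1.1)^1.5 = 1.445455^1.5 = 1.737828
Step 3: (Nd/1e16)^(-0.75) = (2.39)^(-0.75) = 0.520237
Step 4: Vbr = 60 * 1.737828 * 0.520237 = 54.2 V

54.2


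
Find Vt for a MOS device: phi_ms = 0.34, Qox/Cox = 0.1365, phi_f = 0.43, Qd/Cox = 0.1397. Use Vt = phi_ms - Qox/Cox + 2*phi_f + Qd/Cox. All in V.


Step 1: Vt = phi_ms - Qox/Cox + 2*phi_f + Qd/Cox
Step 2: Vt = 0.34 - 0.1365 + 2*0.43 + 0.1397
Step 3: Vt = 0.34 - 0.1365 + 0.86 + 0.1397
Step 4: Vt = 1.2032 V

1.2032


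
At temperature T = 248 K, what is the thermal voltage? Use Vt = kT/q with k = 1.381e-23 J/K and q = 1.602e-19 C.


Step 1: kT = 1.381e-23 * 248 = 3.42488e-21 J
Step 2: Vt = kT/q = 3.42488e-21 / 1.602e-19
Step 3: Vt = 0.02138 V

0.02138


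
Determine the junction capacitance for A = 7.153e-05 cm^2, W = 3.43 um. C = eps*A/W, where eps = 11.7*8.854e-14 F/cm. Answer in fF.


Step 1: eps_Si = 11.7 * 8.854e-14 = 1.035918e-12 F/cm
Step 2: W in cm = 3.43 * 1e-4 = 3.43e-04 cm
Step 3: C = 1.035918e-12 * 7.153e-05 / 3.43e-04 = 2.160327e-13 F
Step 4: C = 216.03 fF

216.03


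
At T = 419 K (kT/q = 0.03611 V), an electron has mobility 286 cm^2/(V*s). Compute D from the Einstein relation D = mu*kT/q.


Step 1: D = mu * (kT/q)
Step 2: D = 286 * 0.03611
Step 3: D = 10.33 cm^2/s

10.33


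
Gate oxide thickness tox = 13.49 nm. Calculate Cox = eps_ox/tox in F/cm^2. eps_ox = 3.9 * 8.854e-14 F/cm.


Step 1: eps_ox = 3.9 * 8.854e-14 = 3.45306e-13 F/cm
Step 2: tox in cm = 13.49 nm * 1e-7 = 1.3490e-06 cm
Step 3: Cox = 3.45306e-13 / 1.3490e-06 = 2.56e-07 F/cm^2

2.56e-07


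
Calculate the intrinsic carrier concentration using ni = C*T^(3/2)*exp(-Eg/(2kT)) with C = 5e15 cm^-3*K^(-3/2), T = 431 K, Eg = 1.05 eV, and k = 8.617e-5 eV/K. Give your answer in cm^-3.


Step 1: Compute kT = 8.617e-5 * 431 = 0.03713927 eV
Step 2: Exponent = -Eg/(2kT) = -1.05/(2*0.03713927) = -14.13598
Step 3: T^(3/2) = 431^1.5 = 8947.79
Step 4: ni = 5e15 * 8947.79 * exp(-14.13598) = 3.25e+13 cm^-3

3.25e+13


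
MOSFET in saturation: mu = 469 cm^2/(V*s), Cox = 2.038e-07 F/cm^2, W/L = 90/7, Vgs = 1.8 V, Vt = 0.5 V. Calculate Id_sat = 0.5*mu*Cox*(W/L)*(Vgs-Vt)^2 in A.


Step 1: Overdrive voltage Vov = Vgs - Vt = 1.8 - 0.5 = 1.3 V
Step 2: W/L = 90/7 = 12.8571
Step 3: Id = 0.5 * 469 * 2.038e-07 * 12.8571 * 1.3^2
Step 4: Id = 1.04e-03 A

1.04e-03


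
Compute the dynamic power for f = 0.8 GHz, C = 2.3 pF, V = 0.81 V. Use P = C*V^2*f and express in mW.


Step 1: V^2 = 0.81^2 = 0.6561 V^2
Step 2: P = C*V^2*f = 2.3e-12 F * 0.6561 * 0.8e9 Hz
Step 3: P = 1.207224e-03 W
Step 4: P = 1.207 mW

1.207


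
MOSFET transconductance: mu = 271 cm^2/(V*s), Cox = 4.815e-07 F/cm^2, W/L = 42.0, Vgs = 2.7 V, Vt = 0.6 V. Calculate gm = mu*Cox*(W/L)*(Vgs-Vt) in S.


Step 1: Vov = Vgs - Vt = 2.7 - 0.6 = 2.1 V
Step 2: gm = mu * Cox * (W/L) * Vov
Step 3: gm = 271 * 4.815e-07 * 42.0 * 2.1 = 1.15e-02 S

1.15e-02


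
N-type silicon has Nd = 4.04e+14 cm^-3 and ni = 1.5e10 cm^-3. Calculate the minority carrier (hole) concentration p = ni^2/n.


Step 1: Since Nd >> ni, n ≈ Nd = 4.04e+14 cm^-3
Step 2: p = ni^2 / n = (1.5e10)^2 / 4.04e+14
Step 3: p = 2.25e20 / 4.04e+14 = 5.57e+05 cm^-3

5.57e+05


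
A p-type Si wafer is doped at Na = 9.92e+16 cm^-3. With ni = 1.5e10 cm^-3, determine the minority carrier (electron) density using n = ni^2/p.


Step 1: Majority hole concentration p ≈ Na = 9.92e+16 cm^-3
Step 2: n = ni^2 / Na = (1.5e10)^2 / 9.92e+16
Step 3: n = 2.27e+03 cm^-3

2.27e+03


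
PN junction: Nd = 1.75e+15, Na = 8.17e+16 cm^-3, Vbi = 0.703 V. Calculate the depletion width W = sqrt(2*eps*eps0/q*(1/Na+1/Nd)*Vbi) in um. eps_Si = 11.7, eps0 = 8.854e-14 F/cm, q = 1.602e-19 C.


Step 1: 1/Na + 1/Nd = 1/8.17e+16 + 1/1.75e+15 = 5.83668e-16
Step 2: 2*eps*eps0/q = 2*11.7*8.854e-14/1.602e-19 = 1.293281e+07
Step 3: W^2 = 1.293281e+07 * 5.83668e-16 * 0.703 = 5.30657e-09
Step 4: W = sqrt(5.30657e-09) = 7.285e-05 cm = 0.7285 um

0.7285


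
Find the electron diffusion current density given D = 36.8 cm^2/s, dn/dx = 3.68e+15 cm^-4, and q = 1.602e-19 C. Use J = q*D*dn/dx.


Step 1: J = q * D * (dn/dx)
Step 2: J = 1.602e-19 * 36.8 * 3.68e+15
Step 3: J = 2.17e-02 A/cm^2

2.17e-02


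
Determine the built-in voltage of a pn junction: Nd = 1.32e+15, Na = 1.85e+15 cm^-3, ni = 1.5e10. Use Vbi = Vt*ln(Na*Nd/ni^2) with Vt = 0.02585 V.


Step 1: Compute Na*Nd/ni^2 = 1.85e+15 * 1.32e+15 / (1.5e10)^2 = 1.0853e+10
Step 2: ln(1.0853e+10) = 23.1077
Step 3: Vbi = 0.02585 * 23.1077 = 0.597 V

0.597


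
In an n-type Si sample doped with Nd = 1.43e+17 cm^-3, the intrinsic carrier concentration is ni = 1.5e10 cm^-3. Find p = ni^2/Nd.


Step 1: Since Nd >> ni, n ≈ Nd = 1.43e+17 cm^-3
Step 2: p = ni^2 / n = (1.5e10)^2 / 1.43e+17
Step 3: p = 2.25e20 / 1.43e+17 = 1.57e+03 cm^-3

1.57e+03


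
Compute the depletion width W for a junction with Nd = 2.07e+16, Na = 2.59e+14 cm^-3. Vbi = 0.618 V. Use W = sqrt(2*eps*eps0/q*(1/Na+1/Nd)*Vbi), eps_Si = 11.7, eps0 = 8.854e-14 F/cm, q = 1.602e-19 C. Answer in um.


Step 1: 1/Na + 1/Nd = 1/2.59e+14 + 1/2.07e+16 = 3.90931e-15
Step 2: 2*eps*eps0/q = 2*11.7*8.854e-14/1.602e-19 = 1.293281e+07
Step 3: W^2 = 1.293281e+07 * 3.90931e-15 * 0.618 = 3.12451e-08
Step 4: W = sqrt(3.12451e-08) = 1.768e-04 cm = 1.768 um

1.768


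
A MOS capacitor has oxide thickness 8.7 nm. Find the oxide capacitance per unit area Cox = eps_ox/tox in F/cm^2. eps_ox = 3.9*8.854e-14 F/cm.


Step 1: eps_ox = 3.9 * 8.854e-14 = 3.45306e-13 F/cm
Step 2: tox in cm = 8.7 nm * 1e-7 = 8.7000e-07 cm
Step 3: Cox = 3.45306e-13 / 8.7000e-07 = 3.97e-07 F/cm^2

3.97e-07


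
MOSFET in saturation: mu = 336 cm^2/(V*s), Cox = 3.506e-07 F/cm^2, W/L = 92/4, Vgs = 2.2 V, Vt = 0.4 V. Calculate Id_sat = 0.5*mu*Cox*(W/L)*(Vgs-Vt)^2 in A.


Step 1: Overdrive voltage Vov = Vgs - Vt = 2.2 - 0.4 = 1.8 V
Step 2: W/L = 92/4 = 23
Step 3: Id = 0.5 * 336 * 3.506e-07 * 23 * 1.8^2
Step 4: Id = 4.39e-03 A

4.39e-03


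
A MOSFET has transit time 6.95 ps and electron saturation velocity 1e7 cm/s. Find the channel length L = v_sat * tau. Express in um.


Step 1: tau in seconds = 6.95 ps * 1e-12 = 6.9500e-12 s
Step 2: L = v_sat * tau = 1e7 * 6.9500e-12 = 6.9500e-05 cm
Step 3: L in um = 6.9500e-05 * 1e4 = 0.695 um

0.695


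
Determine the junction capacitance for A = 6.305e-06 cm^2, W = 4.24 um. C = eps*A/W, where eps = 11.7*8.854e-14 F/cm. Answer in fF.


Step 1: eps_Si = 11.7 * 8.854e-14 = 1.035918e-12 F/cm
Step 2: W in cm = 4.24 * 1e-4 = 4.24e-04 cm
Step 3: C = 1.035918e-12 * 6.305e-06 / 4.24e-04 = 1.540439e-14 F
Step 4: C = 15.4 fF

15.4


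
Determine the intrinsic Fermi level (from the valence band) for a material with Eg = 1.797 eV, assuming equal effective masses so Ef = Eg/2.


Step 1: For an intrinsic semiconductor, the Fermi level sits at midgap.
Step 2: Ef = Eg / 2 = 1.797 / 2 = 0.8985 eV

0.8985


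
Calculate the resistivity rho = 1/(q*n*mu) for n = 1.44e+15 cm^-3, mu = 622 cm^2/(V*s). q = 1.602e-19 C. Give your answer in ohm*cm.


Step 1: sigma = q * n * mu = 1.602e-19 * 1.44e+15 * 622 = 1.43488e-01 S/cm
Step 2: rho = 1 / sigma = 1 / 1.43488e-01 = 6.969 ohm*cm

6.969


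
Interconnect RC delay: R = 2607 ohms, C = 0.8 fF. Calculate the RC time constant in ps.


Step 1: tau = R * C
Step 2: tau = 2607 * 0.8 fF = 2607 * 8.0e-16 F
Step 3: tau = 2.0856e-12 s = 2.0856 ps

2.0856


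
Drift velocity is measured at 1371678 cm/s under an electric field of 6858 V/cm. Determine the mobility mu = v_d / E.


Step 1: mu = v_d / E
Step 2: mu = 1371678 / 6858
Step 3: mu = 200.01 cm^2/(V*s)

200.01


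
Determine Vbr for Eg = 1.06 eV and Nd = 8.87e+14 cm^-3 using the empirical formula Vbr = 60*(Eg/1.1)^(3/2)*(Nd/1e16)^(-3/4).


Step 1: Eg/1.1 = 1.06/1.1 = 0.963636
Step 2: (Eg/1.1)^1.5 = 0.963636^1.5 = 0.945953
Step 3: (Nd/1e16)^(-0.75) = (0.0887)^(-0.75) = 6.152580
Step 4: Vbr = 60 * 0.945953 * 6.152580 = 349.2 V

349.2


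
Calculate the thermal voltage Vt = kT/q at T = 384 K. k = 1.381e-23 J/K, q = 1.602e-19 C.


Step 1: kT = 1.381e-23 * 384 = 5.30304e-21 J
Step 2: Vt = kT/q = 5.30304e-21 / 1.602e-19
Step 3: Vt = 0.0331 V

0.0331


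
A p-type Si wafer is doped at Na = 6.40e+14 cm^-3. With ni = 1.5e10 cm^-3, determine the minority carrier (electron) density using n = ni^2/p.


Step 1: Majority hole concentration p ≈ Na = 6.40e+14 cm^-3
Step 2: n = ni^2 / Na = (1.5e10)^2 / 6.40e+14
Step 3: n = 3.52e+05 cm^-3

3.52e+05


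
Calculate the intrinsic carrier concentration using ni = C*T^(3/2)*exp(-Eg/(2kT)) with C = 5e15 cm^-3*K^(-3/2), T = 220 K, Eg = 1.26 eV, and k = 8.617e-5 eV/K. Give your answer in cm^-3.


Step 1: Compute kT = 8.617e-5 * 220 = 0.0189574 eV
Step 2: Exponent = -Eg/(2kT) = -1.26/(2*0.0189574) = -33.23241
Step 3: T^(3/2) = 220^1.5 = 3263.13
Step 4: ni = 5e15 * 3263.13 * exp(-33.23241) = 6.02e+04 cm^-3

6.02e+04


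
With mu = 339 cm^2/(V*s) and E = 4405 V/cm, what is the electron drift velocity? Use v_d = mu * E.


Step 1: v_d = mu * E
Step 2: v_d = 339 * 4405 = 1493295
Step 3: v_d = 1.49e+06 cm/s

1.49e+06


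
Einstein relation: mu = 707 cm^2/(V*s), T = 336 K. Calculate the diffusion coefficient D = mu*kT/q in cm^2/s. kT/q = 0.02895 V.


Step 1: D = mu * (kT/q)
Step 2: D = 707 * 0.02895
Step 3: D = 20.47 cm^2/s

20.47


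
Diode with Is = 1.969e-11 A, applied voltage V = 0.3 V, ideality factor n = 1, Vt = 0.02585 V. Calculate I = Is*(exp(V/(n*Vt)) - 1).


Step 1: V/(n*Vt) = 0.3/(1*0.02585) = 11.6054
Step 2: exp(11.6054) = 1.0969e+05
Step 3: I = 1.969e-11 * (1.0969e+05 - 1) = 2.16e-06 A

2.16e-06


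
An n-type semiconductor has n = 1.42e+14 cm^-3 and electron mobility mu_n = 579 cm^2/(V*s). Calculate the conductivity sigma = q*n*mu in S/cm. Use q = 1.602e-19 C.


Step 1: sigma = q * n * mu
Step 2: sigma = 1.602e-19 * 1.42e+14 * 579
Step 3: sigma = 1.317e-02 S/cm

1.317e-02
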